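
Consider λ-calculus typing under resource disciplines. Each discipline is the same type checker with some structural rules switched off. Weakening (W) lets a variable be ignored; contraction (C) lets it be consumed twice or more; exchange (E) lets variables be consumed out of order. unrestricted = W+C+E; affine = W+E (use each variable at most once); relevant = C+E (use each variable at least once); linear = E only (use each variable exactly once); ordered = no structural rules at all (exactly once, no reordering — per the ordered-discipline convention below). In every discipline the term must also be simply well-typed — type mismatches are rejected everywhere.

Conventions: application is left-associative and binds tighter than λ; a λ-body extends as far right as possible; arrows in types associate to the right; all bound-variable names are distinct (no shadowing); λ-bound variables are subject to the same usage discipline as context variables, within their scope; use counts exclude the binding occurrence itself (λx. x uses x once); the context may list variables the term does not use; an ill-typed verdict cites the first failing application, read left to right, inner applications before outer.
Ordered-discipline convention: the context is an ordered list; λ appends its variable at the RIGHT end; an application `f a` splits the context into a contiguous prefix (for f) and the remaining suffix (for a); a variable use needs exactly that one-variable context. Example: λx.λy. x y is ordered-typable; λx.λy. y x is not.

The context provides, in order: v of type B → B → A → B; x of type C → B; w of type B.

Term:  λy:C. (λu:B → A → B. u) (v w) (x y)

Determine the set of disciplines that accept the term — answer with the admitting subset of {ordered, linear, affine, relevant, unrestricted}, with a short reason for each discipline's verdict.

admitted in: linear, affine, relevant, unrestricted
usage: v: 1, x: 1, w: 1, y [bound]: 1, u [bound]: 1
left-to-right use order: u, v, w, x, y
typing: well-typed — term : C → A → B
ordered ✗ (no contiguous prefix/suffix split fits u, v, w, x, y)
linear ✓ (single use per variable (v, x, w, y, u))
affine ✓ (v, x, w, y, u: no repeats, contraction unneeded)
relevant ✓ (at least one use each (v, x, w, y, u))
unrestricted ✓ (well-typed at C → A → B; no restrictions here)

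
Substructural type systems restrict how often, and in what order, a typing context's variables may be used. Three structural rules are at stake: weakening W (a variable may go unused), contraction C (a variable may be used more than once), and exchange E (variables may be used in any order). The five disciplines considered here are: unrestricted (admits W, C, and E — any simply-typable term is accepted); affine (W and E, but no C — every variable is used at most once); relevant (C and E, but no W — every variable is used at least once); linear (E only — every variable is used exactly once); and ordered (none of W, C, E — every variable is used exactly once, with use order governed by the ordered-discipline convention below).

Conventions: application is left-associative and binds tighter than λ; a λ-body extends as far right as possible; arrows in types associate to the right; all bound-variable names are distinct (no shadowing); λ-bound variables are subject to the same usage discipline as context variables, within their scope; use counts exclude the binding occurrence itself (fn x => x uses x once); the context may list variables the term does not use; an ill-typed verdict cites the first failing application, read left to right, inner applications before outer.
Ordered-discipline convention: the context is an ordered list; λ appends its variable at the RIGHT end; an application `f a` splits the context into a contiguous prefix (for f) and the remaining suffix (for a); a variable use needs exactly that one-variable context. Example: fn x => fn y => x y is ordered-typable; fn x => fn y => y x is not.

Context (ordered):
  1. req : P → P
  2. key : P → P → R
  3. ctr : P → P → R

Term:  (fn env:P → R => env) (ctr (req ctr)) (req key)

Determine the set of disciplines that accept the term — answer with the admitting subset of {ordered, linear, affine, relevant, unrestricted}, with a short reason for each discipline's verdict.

admitted in: none
usage: req: 2, key: 1, ctr: 2, env (λ-bound): 1
use order (left to right): env, ctr, req, ctr, req, key
typing: ill-typed: a function awaiting P gets P → P → R
ordered: ✗ — a type mismatch blocks all five
linear: ✗ — the type mismatch rejects it
affine: ✗ — not simply typable
relevant: ✗ — fails simple typing
unrestricted: ✗ — a type mismatch blocks all five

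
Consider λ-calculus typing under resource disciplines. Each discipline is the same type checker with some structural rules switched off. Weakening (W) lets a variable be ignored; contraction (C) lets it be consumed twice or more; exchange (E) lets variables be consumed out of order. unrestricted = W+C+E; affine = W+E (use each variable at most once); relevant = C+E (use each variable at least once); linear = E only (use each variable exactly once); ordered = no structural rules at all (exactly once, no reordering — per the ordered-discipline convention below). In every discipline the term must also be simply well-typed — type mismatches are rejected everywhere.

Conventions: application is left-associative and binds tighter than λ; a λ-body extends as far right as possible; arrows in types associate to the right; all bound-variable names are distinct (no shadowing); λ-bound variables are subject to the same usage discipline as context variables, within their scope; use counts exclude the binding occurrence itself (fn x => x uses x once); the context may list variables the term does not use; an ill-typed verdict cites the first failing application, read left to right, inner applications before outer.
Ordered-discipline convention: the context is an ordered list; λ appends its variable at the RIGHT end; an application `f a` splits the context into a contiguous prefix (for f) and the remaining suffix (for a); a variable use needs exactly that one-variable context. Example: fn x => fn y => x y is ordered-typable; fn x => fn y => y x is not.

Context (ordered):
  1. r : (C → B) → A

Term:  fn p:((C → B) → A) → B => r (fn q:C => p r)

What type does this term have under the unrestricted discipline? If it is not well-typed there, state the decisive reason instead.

term : (((C → B) → A) → B) → A
counts: r ×2; p (λ-bound) ×1; q (λ-bound) ×0
uses in reading order: r, p, r
typing: the term checks, with type (((C → B) → A) → B) → A
across the five disciplines: ordered ✗ · linear ✗ · affine ✗ · relevant ✗ · unrestricted ✓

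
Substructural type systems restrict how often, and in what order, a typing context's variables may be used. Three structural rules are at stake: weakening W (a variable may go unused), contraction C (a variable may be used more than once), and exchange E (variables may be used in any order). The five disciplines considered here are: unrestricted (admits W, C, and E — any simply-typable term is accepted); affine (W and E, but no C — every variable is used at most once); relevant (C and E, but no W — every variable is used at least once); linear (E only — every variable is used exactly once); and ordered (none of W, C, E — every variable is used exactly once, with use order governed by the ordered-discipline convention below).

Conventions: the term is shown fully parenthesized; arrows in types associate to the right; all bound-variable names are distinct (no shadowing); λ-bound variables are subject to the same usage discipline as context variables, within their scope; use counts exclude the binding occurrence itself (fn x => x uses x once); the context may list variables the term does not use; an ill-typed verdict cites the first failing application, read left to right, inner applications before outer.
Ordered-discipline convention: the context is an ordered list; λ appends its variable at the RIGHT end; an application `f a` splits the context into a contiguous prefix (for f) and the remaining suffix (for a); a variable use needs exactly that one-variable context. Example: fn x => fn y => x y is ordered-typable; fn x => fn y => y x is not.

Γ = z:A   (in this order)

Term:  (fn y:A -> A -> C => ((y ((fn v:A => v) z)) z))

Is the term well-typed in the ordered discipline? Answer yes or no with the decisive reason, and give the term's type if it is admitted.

no — repeated use of z ×2
use counts: z: 2×, y (λ-bound): 1×, v (λ-bound): 1×
left-to-right use order: y, v, z, z
typing: ✓ — (A -> A -> C) -> C
across the five disciplines: ordered ✗; linear ✗; affine ✗; relevant ✓; unrestricted ✓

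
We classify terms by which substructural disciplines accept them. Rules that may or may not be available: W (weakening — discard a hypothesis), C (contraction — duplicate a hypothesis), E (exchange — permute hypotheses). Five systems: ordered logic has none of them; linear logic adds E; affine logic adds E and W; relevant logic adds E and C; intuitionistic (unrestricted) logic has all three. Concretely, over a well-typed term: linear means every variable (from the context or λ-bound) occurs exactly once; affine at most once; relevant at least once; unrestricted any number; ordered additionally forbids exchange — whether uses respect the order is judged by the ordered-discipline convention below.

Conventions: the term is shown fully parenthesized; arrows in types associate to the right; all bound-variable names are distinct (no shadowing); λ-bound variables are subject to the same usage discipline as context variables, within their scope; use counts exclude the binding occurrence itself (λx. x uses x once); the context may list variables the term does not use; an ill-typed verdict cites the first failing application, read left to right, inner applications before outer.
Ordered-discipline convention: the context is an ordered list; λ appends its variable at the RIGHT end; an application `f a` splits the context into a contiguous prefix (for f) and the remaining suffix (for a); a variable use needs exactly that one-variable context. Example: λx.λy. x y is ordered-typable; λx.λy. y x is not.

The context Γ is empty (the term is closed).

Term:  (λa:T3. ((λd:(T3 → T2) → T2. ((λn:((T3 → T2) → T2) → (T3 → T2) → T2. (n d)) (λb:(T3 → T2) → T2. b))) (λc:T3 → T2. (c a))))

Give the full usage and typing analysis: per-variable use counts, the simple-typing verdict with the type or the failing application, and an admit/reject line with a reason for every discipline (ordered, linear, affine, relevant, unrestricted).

use counts: a [bound]: 1×, d [bound]: 1×, n [bound]: 1×, b [bound]: 1×, c [bound]: 1×
use order (left to right): n, d, b, c, a
typing: ✓ — T3 → (T3 → T2) → T2
ordered: ✗, no contiguous prefix/suffix split fits n, d, b, c, a
linear: ✓, exactly-once usage across a, d, n, b, c
affine: ✓, none of a, d, n, b, c used more than once
relevant: ✓, every one of a, d, n, b, c appears
unrestricted: ✓, type-checks (T3 → (T3 → T2) → T2) and nothing is barred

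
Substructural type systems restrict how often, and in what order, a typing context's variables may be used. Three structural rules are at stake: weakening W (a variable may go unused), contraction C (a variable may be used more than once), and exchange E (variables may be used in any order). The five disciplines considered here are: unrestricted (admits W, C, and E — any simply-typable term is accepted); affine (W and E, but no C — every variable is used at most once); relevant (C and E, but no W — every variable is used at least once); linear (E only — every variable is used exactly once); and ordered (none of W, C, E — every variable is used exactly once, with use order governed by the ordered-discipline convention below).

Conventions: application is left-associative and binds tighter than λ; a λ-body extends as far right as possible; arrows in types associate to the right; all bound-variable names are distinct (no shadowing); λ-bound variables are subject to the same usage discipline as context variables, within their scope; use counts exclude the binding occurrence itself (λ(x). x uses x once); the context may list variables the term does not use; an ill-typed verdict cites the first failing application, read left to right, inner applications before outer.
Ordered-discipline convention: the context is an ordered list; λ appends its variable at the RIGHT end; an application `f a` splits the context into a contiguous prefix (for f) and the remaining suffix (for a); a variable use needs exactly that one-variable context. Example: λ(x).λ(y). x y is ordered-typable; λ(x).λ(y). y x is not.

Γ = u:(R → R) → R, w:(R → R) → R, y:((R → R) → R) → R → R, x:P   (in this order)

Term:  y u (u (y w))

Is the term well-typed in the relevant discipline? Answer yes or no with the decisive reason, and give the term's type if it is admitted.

no — unused: x — weakening required
usage: u=2; w=1; y=2; x=0
use order (left to right): y, u, u, y, w
typing: well-typed at R
per-discipline verdicts: ordered ✗, linear ✗, affine ✗, relevant ✗, unrestricted ✓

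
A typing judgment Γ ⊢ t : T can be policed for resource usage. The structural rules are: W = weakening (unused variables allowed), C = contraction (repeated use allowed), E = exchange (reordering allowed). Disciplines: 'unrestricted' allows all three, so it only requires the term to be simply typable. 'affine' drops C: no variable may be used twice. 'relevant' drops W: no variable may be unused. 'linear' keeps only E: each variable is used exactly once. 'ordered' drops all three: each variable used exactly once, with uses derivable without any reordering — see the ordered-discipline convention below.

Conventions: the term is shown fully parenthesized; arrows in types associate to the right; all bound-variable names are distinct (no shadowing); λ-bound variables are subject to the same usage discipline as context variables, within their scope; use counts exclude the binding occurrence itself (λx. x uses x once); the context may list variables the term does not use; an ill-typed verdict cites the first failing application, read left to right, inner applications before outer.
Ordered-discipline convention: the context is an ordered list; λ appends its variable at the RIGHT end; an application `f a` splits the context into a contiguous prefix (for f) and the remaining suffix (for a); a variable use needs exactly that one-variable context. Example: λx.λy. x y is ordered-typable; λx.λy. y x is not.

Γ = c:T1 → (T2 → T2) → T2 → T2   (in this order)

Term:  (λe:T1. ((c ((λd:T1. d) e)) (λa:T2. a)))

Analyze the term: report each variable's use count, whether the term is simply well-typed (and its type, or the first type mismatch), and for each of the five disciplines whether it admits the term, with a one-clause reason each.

use counts: c: 1×, e (bound): 1×, d (bound): 1×, a (bound): 1×
order of uses: c, d, e, a
typing: the term checks, with type T1 → T2 → T2
ordered ✓ (c, e, d, a: once each, no exchange needed)
linear ✓ (exactly-once usage across c, e, d, a)
affine ✓ (none of c, e, d, a used more than once)
relevant ✓ (none of c, e, d, a goes unused)
unrestricted ✓ (type-checks (T1 → T2 → T2) and nothing is barred)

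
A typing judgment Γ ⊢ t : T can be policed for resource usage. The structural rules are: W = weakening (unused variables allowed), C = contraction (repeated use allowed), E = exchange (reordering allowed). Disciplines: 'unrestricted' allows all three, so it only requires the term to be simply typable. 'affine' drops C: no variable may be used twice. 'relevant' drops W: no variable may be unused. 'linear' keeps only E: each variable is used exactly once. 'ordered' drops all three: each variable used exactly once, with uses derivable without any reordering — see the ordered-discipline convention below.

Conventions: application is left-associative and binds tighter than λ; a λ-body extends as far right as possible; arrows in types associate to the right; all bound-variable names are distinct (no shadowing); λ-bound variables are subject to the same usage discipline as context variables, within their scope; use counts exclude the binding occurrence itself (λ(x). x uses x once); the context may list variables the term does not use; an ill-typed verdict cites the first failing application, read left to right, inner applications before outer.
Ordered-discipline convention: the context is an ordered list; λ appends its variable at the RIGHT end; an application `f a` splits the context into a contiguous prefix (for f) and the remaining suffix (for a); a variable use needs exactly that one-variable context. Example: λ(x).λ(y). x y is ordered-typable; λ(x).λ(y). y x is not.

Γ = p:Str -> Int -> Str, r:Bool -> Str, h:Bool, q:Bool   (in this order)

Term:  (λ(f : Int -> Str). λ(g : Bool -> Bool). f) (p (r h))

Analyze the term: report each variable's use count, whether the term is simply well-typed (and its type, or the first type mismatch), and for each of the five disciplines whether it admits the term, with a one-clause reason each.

use counts: p: 1; r: 1; h: 1; q: 0; f [bound]: 1; g [bound]: 0
use order (left to right): f, p, r, h
typing: the term checks, with type (Bool -> Bool) -> Int -> Str
ordered ✗ (q, g never used (weakening))
linear ✗ (q, g never used (weakening))
affine ✓ (no duplicate uses among p, r, h, q, f, g)
relevant ✗ (q, g never used (weakening))
unrestricted ✓ (simply typable at (Bool -> Bool) -> Int -> Str; W, C, E all held)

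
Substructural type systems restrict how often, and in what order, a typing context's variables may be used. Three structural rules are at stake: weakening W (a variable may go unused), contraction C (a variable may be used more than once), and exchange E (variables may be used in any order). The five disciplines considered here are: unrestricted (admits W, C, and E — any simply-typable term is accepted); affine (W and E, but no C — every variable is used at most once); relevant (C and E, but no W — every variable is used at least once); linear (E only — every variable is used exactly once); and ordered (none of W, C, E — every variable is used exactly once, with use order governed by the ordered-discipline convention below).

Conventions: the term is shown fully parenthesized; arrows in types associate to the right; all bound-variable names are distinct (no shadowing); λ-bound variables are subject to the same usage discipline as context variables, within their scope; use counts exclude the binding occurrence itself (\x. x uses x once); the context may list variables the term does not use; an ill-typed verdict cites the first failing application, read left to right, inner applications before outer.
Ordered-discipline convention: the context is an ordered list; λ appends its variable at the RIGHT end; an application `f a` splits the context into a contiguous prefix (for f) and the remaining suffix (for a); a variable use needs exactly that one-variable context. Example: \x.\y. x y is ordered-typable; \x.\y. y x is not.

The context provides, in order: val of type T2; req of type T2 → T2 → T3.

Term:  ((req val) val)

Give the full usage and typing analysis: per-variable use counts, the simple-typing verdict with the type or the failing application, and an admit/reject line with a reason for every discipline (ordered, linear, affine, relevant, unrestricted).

use counts: val ×2; req ×1
order of uses: req, val, val
typing: well-typed at T3
ordered ✗ (needs contraction — val ×2)
linear ✗ (needs contraction — val ×2)
affine ✗ (needs contraction — val ×2)
relevant ✓ (val, req: all used, weakening unneeded)
unrestricted ✓ (simply typable at T3; W, C, E all held)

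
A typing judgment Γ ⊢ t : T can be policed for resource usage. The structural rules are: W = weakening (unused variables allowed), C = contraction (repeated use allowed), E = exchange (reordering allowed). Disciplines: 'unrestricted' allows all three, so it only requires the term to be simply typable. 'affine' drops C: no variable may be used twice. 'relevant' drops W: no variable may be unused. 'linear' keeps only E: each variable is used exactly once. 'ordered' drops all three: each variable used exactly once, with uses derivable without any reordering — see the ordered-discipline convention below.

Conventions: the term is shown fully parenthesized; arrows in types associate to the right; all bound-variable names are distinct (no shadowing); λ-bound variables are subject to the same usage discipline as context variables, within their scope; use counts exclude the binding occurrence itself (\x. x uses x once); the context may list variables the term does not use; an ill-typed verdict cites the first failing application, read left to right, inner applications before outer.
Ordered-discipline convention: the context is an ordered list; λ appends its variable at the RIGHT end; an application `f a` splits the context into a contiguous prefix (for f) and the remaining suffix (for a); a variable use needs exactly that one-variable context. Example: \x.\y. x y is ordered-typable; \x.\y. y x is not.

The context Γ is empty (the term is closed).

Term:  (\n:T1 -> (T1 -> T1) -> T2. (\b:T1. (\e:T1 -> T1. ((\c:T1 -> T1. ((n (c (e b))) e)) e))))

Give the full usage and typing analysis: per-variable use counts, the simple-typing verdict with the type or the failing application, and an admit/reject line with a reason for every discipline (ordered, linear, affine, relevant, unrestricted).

use counts: n (λ-bound): 1×; b (λ-bound): 1×; e (λ-bound): 3×; c (λ-bound): 1×
left-to-right use order: n, c, e, b, e, e
typing: well-typed at (T1 -> (T1 -> T1) -> T2) -> T1 -> (T1 -> T1) -> T2
ordered: ✗, e ×3 used more than once (contraction)
linear: ✗, e ×3 used more than once (contraction)
affine: ✗, e ×3 used more than once (contraction)
relevant: ✓, every one of n, b, e, c appears
unrestricted: ✓, typability at (T1 -> (T1 -> T1) -> T2) -> T1 -> (T1 -> T1) -> T2 is all that's needed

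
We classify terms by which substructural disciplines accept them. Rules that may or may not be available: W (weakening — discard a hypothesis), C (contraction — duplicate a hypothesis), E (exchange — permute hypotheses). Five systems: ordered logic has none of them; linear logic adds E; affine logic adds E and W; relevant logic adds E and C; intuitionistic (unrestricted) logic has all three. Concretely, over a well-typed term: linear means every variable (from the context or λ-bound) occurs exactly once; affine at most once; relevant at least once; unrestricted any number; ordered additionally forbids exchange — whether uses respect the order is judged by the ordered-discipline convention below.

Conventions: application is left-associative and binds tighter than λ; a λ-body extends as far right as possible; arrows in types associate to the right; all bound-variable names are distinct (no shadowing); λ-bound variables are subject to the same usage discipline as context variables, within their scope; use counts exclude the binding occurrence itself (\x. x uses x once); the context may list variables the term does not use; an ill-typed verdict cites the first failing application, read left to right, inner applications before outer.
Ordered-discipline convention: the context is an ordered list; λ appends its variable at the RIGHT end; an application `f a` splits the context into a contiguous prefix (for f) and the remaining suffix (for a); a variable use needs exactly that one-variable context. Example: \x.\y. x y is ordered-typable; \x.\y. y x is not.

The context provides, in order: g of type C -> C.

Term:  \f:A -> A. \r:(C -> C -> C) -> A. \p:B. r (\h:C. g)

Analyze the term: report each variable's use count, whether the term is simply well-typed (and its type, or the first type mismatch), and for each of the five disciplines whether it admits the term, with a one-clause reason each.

usage: g ×1; f [bound] ×0; r [bound] ×1; p [bound] ×0; h [bound] ×0
use order (left to right): r, g
typing: the term checks, with type (A -> A) -> ((C -> C -> C) -> A) -> B -> A
ordered: ✗, f, p, h never used (weakening)
linear: ✗, f, p, h never used (weakening)
affine: ✓, at most one use each (g, f, r, p, h)
relevant: ✗, f, p, h never used (weakening)
unrestricted: ✓, well-typed at (A -> A) -> ((C -> C -> C) -> A) -> B -> A; no restrictions here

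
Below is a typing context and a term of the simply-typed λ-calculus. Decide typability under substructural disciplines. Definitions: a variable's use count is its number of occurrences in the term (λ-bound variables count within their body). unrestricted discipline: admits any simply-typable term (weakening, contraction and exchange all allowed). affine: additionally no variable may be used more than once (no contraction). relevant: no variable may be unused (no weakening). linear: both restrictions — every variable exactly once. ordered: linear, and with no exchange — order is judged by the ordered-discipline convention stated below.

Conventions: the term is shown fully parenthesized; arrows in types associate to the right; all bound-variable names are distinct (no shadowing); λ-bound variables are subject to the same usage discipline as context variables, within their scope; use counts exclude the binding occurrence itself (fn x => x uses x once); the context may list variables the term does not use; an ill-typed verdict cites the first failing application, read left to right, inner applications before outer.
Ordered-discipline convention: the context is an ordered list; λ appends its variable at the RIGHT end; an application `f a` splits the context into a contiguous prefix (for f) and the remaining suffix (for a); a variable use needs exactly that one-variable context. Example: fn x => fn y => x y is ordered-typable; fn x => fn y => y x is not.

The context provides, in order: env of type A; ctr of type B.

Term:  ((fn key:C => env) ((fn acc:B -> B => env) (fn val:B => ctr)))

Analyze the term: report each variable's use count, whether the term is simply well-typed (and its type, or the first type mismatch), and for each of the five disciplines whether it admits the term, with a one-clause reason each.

counts: env=2; ctr=1; key [bound]=0; acc [bound]=0; val [bound]=0
order of uses: env, env, ctr
typing: ill-typed: argument of type A where C is required
ordered: ✗, a type mismatch blocks all five
linear: ✗, the type mismatch rejects it
affine: ✗, not simply typable
relevant: ✗, fails simple typing
unrestricted: ✗, a type mismatch blocks all five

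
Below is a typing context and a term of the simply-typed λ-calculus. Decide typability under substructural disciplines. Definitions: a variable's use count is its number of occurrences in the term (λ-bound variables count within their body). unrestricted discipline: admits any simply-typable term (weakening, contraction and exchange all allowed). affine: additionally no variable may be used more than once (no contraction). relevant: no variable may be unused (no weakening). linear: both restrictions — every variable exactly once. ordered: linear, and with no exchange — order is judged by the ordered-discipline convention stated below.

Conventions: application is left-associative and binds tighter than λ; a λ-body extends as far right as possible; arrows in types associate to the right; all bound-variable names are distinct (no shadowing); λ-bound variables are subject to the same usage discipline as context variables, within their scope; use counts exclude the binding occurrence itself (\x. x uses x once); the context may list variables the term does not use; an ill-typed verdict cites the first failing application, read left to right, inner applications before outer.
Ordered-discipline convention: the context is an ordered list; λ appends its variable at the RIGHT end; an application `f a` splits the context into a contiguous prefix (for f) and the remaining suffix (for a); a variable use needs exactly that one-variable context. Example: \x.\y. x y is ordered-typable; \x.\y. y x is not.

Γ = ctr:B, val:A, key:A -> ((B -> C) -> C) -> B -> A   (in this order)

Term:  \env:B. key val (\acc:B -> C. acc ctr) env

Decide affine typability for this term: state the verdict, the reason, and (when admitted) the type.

yes — ctr, val, key, env, acc: no repeats, contraction unneeded; term : B -> A
variable uses: ctr: 1, val: 1, key: 1, env (bound): 1, acc (bound): 1
use order (left to right): key, val, acc, ctr, env
typing: well-typed — term : B -> A
all disciplines: ordered ✗, linear ✓, affine ✓, relevant ✓, unrestricted ✓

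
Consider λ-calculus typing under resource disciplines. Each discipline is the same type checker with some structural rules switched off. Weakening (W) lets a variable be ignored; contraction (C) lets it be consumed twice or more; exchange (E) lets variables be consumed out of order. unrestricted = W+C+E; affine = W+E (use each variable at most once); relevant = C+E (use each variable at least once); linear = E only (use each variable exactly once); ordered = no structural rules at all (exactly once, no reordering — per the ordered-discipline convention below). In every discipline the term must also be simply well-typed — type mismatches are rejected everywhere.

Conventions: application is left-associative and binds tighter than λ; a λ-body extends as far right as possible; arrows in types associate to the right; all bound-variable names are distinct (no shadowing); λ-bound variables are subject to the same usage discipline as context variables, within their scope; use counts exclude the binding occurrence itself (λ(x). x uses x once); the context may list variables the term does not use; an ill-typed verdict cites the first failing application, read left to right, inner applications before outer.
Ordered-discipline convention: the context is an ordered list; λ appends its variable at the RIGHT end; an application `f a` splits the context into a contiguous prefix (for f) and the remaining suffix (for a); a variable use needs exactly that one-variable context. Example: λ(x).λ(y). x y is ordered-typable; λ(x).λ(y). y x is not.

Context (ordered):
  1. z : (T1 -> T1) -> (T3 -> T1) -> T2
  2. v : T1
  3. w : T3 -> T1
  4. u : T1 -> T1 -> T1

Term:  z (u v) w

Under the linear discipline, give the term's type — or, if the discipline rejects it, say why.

term : T2
counts: z ×1, v ×1, w ×1, u ×1
order of uses: z, u, v, w
typing: the term checks, with type T2
summary: ordered ✗, linear ✓, affine ✓, relevant ✓, unrestricted ✓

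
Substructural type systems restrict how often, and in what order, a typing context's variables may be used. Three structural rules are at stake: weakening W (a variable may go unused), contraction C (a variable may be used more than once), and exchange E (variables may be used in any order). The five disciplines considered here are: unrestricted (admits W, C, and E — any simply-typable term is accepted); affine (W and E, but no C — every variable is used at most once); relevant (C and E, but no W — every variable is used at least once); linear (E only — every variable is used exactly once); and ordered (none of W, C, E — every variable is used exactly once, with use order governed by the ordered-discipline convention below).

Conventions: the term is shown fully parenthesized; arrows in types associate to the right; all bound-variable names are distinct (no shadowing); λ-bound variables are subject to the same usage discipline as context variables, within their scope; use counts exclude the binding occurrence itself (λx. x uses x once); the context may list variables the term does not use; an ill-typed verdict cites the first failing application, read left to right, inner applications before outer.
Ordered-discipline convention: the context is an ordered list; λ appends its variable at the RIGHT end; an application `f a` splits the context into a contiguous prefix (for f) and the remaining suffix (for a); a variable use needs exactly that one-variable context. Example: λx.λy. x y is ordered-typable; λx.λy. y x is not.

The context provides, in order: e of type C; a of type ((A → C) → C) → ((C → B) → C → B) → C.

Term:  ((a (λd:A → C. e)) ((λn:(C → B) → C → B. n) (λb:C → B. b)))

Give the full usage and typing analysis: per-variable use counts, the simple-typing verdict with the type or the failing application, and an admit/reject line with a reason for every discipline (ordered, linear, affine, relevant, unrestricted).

usage: e: 1×, a: 1×, d (λ-bound): 0×, n (λ-bound): 1×, b (λ-bound): 1×
left-to-right use order: a, e, n, b
typing: ✓ — C
ordered: ✗, needs weakening: d unused
linear: ✗, needs weakening: d unused
affine: ✓, e, a, d, n, b: no repeats, contraction unneeded
relevant: ✗, needs weakening: d unused
unrestricted: ✓, type-checks (C) and nothing is barred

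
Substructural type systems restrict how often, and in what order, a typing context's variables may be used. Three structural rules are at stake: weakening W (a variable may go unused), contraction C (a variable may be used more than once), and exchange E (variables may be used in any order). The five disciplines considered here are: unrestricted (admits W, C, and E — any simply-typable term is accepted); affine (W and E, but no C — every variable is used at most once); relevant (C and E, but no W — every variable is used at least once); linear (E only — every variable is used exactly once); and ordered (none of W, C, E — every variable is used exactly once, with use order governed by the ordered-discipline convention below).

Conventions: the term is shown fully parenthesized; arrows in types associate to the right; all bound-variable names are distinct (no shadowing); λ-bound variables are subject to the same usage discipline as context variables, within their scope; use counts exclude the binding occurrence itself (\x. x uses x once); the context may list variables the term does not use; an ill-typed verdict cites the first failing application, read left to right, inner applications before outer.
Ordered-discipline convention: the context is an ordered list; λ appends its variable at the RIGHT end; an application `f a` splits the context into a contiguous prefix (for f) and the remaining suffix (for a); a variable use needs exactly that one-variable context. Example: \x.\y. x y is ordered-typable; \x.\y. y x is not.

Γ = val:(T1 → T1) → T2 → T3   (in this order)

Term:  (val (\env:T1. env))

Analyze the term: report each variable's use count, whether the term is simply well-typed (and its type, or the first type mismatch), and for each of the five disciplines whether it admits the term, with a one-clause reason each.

variable uses: val: 1×, env (λ-bound): 1×
left-to-right use order: val, env
typing: the term checks, with type T2 → T3
ordered: ✓, single-use (val, env), ordered derivation ok
linear: ✓, exactly-once usage across val, env
affine: ✓, at most one use each (val, env)
relevant: ✓, val, env: all used, weakening unneeded
unrestricted: ✓, typability at T2 → T3 is all that's needed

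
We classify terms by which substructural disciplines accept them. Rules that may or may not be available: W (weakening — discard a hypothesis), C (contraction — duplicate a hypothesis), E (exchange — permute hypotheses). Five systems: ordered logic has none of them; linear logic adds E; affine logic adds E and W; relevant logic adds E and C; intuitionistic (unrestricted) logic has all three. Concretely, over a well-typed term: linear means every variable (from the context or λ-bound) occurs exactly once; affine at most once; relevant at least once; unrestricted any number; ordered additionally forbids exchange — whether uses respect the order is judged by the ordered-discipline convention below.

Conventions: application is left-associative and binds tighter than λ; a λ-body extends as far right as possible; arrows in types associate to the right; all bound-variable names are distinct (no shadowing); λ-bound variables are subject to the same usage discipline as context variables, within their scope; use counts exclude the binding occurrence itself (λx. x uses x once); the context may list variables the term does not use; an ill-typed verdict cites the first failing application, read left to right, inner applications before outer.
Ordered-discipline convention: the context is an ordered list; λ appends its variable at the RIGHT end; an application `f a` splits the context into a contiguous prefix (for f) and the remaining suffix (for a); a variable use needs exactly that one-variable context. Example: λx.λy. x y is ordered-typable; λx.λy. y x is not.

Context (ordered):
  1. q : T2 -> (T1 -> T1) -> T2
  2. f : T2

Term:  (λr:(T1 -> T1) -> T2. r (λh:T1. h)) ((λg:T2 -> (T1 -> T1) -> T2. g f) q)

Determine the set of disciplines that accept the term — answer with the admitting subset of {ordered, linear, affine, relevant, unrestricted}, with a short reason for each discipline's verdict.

admitting disciplines: linear, affine, relevant, unrestricted
variable uses: q ×1; f ×1; r (bound) ×1; h (bound) ×1; g (bound) ×1
use order (left to right): r, h, g, f, q
typing: the term checks, with type T2
ordered: ✗, no contiguous prefix/suffix split fits r, h, g, f, q
linear: ✓, exactly-once usage across q, f, r, h, g
affine: ✓, q, f, r, h, g: no repeats, contraction unneeded
relevant: ✓, none of q, f, r, h, g goes unused
unrestricted: ✓, typability at T2 is all that's needed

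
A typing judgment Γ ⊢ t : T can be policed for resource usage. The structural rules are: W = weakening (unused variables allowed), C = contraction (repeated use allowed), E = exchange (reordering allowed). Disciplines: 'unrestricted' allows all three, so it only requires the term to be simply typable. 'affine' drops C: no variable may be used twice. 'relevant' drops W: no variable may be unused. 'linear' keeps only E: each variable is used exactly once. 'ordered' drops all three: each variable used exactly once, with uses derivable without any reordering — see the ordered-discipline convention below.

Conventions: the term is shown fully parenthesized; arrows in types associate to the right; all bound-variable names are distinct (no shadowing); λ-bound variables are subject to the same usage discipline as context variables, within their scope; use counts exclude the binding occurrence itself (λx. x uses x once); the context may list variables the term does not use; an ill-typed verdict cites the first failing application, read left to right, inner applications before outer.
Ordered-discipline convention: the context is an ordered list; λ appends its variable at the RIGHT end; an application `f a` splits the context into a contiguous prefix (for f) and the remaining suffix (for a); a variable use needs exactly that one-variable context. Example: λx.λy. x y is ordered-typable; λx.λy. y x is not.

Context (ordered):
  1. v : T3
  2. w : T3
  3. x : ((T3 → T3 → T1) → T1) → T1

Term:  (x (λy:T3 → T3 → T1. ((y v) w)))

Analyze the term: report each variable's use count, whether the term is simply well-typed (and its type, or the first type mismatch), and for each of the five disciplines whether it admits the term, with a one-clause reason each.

usage: v: 1; w: 1; x: 1; y (bound): 1
use order (left to right): x, y, v, w
typing: well-typed — term : T1
ordered: ✗, no ordered split (uses run x, y, v, w)
linear: ✓, exactly-once usage across v, w, x, y
affine: ✓, at most one use each (v, w, x, y)
relevant: ✓, none of v, w, x, y goes unused
unrestricted: ✓, type-checks (T1) and nothing is barred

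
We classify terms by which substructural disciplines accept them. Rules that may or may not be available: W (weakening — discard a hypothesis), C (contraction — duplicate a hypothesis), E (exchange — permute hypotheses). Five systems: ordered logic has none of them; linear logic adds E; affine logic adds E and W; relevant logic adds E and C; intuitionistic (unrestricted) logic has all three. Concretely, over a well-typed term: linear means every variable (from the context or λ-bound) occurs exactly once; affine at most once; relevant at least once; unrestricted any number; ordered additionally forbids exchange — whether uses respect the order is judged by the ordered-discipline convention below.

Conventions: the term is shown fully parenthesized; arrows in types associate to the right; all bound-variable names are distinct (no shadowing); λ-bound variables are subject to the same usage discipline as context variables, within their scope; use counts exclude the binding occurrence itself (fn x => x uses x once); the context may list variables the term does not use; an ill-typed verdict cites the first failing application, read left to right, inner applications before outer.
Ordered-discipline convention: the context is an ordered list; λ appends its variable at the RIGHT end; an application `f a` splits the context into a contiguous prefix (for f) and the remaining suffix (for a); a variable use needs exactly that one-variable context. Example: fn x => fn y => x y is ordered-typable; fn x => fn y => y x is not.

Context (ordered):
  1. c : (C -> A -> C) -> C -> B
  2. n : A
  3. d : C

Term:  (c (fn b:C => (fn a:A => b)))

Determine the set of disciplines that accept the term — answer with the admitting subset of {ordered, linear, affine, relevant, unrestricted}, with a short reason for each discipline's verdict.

admitting disciplines: affine, unrestricted
counts: c: 1, n: 0, d: 0, b [bound]: 1, a [bound]: 0
left-to-right use order: c, b
typing: the term checks, with type C -> B
ordered: ✗ — n, d, a left unused
linear: ✗ — n, d, a left unused
affine: ✓ — at most one use each (c, n, d, b, a)
relevant: ✗ — n, d, a left unused
unrestricted: ✓ — well-typed at C -> B; no restrictions here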